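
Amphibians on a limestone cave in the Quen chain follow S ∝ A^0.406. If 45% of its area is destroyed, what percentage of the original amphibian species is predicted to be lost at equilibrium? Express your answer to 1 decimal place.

21.6%

S_new/S_old = (A_new/A_old)^z = 0.55^0.406
= exp(0.406 × ln 0.55) = exp(0.406 × -0.5978) = exp(-0.2427) ≈ 0.7845
Fraction lost = 1 − 0.7845 = 0.2155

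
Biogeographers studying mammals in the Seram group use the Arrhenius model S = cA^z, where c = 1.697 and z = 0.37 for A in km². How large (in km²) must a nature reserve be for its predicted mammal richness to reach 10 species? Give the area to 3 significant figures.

121 km²

10 = 1.697 × A^0.37  ⇒  A^0.37 = 10/1.697 = 5.893
ln A = ln(5.893) / 0.37 = 1.7737 / 0.37 = 4.7938
A = e^4.7938 ≈ 120.8 km²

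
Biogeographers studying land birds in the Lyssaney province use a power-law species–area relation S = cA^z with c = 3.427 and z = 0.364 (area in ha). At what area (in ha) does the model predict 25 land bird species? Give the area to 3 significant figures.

25 = 3.427 × A^0.364  ⇒  A^0.364 = 25/3.427 = 7.295
ln A = ln(7.295) / 0.364 = 1.9872 / 0.364 = 5.4593
A = e^5.4593 ≈ 234.9 ha

235 ha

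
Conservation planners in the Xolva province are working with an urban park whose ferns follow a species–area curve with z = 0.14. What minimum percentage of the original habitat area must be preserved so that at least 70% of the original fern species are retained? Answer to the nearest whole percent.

Need (A_new/A_old)^0.14 = 0.7, so A_new/A_old = 0.7^(1/0.14) = 0.7^7.143
ln(A_new/A_old) = ln 0.7 / 0.14 = -0.3567 / 0.14 = -2.5477
A_new/A_old = e^-2.5477 ≈ 0.07826

8%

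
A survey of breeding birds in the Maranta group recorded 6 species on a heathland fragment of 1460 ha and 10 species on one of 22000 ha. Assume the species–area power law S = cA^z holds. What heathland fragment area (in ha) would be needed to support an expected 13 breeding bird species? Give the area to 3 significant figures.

z = ln(10/6) / ln(22000/1460) = 0.5108 / 2.7126 = 0.1883
c = 6 / 1460^0.1883 = 6 / 3.944 = 1.521
A = (13/1.521)^(1/0.1883) ⇒ ln A = ln(8.545)/0.1883 = 11.3920
A = e^11.3920 ≈ 88611 ha

88600 ha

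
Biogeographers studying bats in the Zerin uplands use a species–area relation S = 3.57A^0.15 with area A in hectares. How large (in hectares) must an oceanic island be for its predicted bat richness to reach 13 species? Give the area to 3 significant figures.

5520 hectares

13 = 3.57 × A^0.15  ⇒  A^0.15 = 13/3.57 = 3.641
ln A = ln(3.641) / 0.15 = 1.2924 / 0.15 = 8.6159
A = e^8.6159 ≈ 5519 hectares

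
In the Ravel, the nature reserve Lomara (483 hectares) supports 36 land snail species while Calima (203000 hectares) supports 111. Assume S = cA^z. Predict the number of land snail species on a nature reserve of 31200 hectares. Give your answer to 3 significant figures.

z = ln(111/36) / ln(203000/483) = 1.1260 / 6.0409 = 0.1864
c = 36 / 483^0.1864 = 36 / 3.164 = 11.38
S₃ = 11.38 × 31200^0.1864 = 11.38 × 6.882 ≈ 78.29

78.3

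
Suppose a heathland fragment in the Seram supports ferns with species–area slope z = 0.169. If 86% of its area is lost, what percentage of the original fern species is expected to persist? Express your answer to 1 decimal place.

S_new/S_old = (A_new/A_old)^z = 0.14^0.169
= exp(0.169 × ln 0.14) = exp(0.169 × -1.9661) = exp(-0.3323) ≈ 0.7173

71.7%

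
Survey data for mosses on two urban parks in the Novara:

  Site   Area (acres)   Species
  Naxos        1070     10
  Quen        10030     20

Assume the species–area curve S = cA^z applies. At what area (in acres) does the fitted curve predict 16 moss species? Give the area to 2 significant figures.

z = ln(20/10) / ln(10030/1070) = 0.6931 / 2.2379 = 0.3097
c = 10 / 1070^0.3097 = 10 / 8.675 = 1.153
A = (16/1.153)^(1/0.3097) ⇒ ln A = ln(13.88)/0.3097 = 8.4929
A = e^8.4929 ≈ 4880 acres

4900 acres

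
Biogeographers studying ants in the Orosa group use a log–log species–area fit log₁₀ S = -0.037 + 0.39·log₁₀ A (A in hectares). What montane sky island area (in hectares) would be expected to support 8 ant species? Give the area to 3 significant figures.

257 hectares

8 = 0.9183 × A^0.39  ⇒  A^0.39 = 8/0.9183 = 8.711
ln A = ln(8.711) / 0.39 = 2.1646 / 0.39 = 5.5504
A = e^5.5504 ≈ 257.3 hectares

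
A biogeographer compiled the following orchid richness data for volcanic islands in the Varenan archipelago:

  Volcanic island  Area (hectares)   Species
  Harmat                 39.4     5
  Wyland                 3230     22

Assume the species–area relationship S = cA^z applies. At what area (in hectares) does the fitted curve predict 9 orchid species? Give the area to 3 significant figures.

z = ln(22/5) / ln(3230/39.4) = 1.4816 / 4.4065 = 0.3362
c = 5 / 39.4^0.3362 = 5 / 3.439 = 1.454
A = (9/1.454)^(1/0.3362) ⇒ ln A = ln(6.191)/0.3362 = 5.4219
A = e^5.4219 ≈ 226.3 hectares

226 hectares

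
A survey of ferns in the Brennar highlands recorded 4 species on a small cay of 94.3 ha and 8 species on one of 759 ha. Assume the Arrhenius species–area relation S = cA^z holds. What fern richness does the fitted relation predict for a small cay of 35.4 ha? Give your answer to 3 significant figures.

2.89

z = ln(8/4) / ln(759/94.3) = 0.6931 / 2.0855 = 0.3324
c = 4 / 94.3^0.3324 = 4 / 4.532 = 0.8827
S₃ = 0.8827 × 35.4^0.3324 = 0.8827 × 3.272 ≈ 2.888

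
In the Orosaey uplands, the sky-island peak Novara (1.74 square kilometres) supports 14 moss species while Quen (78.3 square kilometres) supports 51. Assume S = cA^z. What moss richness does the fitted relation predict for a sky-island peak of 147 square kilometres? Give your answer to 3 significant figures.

63.2

z = ln(51/14) / ln(78.3/1.74) = 1.2928 / 3.8067 = 0.3396
c = 14 / 1.74^0.3396 = 14 / 1.207 = 11.6
S₃ = 11.6 × 147^0.3396 = 11.6 × 5.445 ≈ 63.16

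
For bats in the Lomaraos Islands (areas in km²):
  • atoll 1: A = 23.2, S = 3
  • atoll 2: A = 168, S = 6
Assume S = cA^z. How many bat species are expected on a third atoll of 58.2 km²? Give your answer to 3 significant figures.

z = ln(6/3) / ln(168/23.2) = 0.6931 / 1.9798 = 0.3501
c = 3 / 23.2^0.3501 = 3 / 3.007 = 0.9978
S₃ = 0.9978 × 58.2^0.3501 = 0.9978 × 4.149 ≈ 4.14

4.14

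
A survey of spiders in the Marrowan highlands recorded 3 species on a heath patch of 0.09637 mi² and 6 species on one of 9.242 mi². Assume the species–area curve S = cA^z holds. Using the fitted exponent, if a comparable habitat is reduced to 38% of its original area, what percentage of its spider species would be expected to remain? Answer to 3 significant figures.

86.3%

z = ln(6/3) / ln(9.242/0.09637) = 0.6931 / 4.5633 = 0.1519
S_new/S_old = (A_new/A_old)^z = 0.38^0.1519 = exp(0.1519 × -0.9676) = 0.8633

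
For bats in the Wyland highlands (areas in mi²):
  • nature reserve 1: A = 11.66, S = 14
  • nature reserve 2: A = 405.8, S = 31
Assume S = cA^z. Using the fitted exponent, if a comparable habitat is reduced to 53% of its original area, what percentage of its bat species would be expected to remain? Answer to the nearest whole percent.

87%

z = ln(31/14) / ln(405.8/11.66) = 0.7949 / 3.5497 = 0.2239
S_new/S_old = (A_new/A_old)^z = 0.53^0.2239 = exp(0.2239 × -0.6349) = 0.8675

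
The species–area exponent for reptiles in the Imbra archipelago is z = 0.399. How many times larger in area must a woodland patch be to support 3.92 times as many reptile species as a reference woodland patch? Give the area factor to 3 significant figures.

30.7

(A₂/A₁)^0.399 = 3.92, so A₂/A₁ = 3.92^(1/0.399) = 3.92^2.506
ln(A₂/A₁) = ln 3.92 / 0.399 = 1.3661 / 0.399 = 3.4238
A₂/A₁ = e^3.4238 ≈ 30.69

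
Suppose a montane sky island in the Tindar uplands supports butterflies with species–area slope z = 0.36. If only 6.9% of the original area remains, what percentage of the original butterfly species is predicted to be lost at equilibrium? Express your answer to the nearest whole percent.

S_new/S_old = (A_new/A_old)^z = 0.069^0.36
= exp(0.36 × ln 0.069) = exp(0.36 × -2.6736) = exp(-0.9625) ≈ 0.3819
Fraction lost = 1 − 0.3819 = 0.6181

62%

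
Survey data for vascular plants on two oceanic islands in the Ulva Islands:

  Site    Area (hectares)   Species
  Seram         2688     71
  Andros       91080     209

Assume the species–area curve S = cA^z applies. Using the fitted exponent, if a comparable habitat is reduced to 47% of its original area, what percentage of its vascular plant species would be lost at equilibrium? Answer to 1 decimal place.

z = ln(209/71) / ln(91080/2688) = 1.0797 / 3.5229 = 0.3065
S_new/S_old = (A_new/A_old)^z = 0.47^0.3065 = exp(0.3065 × -0.7550) = 0.7934
Fraction lost = 1 − 0.7934 = 0.2066

20.7%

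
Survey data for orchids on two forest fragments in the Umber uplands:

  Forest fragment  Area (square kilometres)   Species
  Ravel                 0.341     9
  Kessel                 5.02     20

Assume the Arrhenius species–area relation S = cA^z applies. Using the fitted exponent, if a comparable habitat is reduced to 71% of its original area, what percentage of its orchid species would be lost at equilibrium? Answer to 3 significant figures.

z = ln(20/9) / ln(5.02/0.341) = 0.7985 / 2.6893 = 0.2969
S_new/S_old = (A_new/A_old)^z = 0.71^0.2969 = exp(0.2969 × -0.3425) = 0.9033
Fraction lost = 1 − 0.9033 = 0.09669

9.67%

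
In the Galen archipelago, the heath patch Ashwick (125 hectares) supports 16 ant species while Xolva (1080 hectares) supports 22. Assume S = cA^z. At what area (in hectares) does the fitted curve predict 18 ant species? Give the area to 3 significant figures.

278 hectares

z = ln(22/16) / ln(1080/125) = 0.3185 / 2.1564 = 0.1477
c = 16 / 125^0.1477 = 16 / 2.04 = 7.842
A = (18/7.842)^(1/0.1477) ⇒ ln A = ln(2.295)/0.1477 = 5.6259
A = e^5.6259 ≈ 277.5 hectares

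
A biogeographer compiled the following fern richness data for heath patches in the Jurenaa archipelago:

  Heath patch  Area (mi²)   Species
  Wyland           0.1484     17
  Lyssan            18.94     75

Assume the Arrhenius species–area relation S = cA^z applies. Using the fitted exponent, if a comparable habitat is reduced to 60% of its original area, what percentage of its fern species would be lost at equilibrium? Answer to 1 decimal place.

z = ln(75/17) / ln(18.94/0.1484) = 1.4843 / 4.8491 = 0.3061
S_new/S_old = (A_new/A_old)^z = 0.6^0.3061 = exp(0.3061 × -0.5108) = 0.8553
Fraction lost = 1 − 0.8553 = 0.1447

14.5%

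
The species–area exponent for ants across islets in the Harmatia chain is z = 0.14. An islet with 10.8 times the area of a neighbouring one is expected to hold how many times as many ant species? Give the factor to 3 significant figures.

1.40

S₂/S₁ = (A₂/A₁)^z = 10.8^0.14
ln(S₂/S₁) = 0.14 × ln 10.8 = 0.14 × 2.3795 = 0.3331
S₂/S₁ = e^0.3331 ≈ 1.395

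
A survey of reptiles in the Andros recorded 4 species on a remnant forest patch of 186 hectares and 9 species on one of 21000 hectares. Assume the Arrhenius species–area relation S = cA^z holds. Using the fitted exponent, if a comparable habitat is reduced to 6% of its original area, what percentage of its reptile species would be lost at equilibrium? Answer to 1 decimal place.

38.3%

z = ln(9/4) / ln(21000/186) = 0.8109 / 4.7265 = 0.1716
S_new/S_old = (A_new/A_old)^z = 0.06^0.1716 = exp(0.1716 × -2.8134) = 0.6171
Fraction lost = 1 − 0.6171 = 0.3829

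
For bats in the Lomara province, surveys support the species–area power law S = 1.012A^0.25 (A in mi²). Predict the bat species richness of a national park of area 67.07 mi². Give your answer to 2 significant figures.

S = 1.012 × 67.07^0.25 = 1.012 × 2.862 ≈ 2.896

2.9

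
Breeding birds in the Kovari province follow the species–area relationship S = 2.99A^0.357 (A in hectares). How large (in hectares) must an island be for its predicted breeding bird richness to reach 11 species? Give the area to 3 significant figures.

38.4 hectares

11 = 2.99 × A^0.357  ⇒  A^0.357 = 11/2.99 = 3.679
ln A = ln(3.679) / 0.357 = 1.3026 / 0.357 = 3.6488
A = e^3.6488 ≈ 38.43 hectares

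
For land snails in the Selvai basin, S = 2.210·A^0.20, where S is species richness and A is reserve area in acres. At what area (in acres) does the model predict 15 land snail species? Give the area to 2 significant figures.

14000 acres

15 = 2.21 × A^0.2  ⇒  A^0.2 = 15/2.21 = 6.787
ln A = ln(6.787) / 0.2 = 1.9151 / 0.2 = 9.5753
A = e^9.5753 ≈ 14404 acres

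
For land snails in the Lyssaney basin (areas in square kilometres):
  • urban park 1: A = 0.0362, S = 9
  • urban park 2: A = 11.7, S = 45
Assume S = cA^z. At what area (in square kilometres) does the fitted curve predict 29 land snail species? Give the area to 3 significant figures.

z = ln(45/9) / ln(11.7/0.0362) = 1.6094 / 5.7783 = 0.2785
c = 9 / 0.0362^0.2785 = 9 / 0.3968 = 22.68
A = (29/22.68)^(1/0.2785) ⇒ ln A = ln(1.279)/0.2785 = 0.8822
A = e^0.8822 ≈ 2.416 square kilometres

2.42 square kilometres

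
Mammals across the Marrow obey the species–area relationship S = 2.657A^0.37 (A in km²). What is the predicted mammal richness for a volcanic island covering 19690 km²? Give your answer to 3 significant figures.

103

S = 2.657 × 19690^0.37 = 2.657 × 38.8 ≈ 103.1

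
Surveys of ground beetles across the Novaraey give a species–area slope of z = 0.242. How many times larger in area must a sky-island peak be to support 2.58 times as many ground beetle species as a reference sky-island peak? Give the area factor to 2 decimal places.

50.22

(A₂/A₁)^0.242 = 2.58, so A₂/A₁ = 2.58^(1/0.242) = 2.58^4.132
ln(A₂/A₁) = ln 2.58 / 0.242 = 0.9478 / 0.242 = 3.9165
A₂/A₁ = e^3.9165 ≈ 50.22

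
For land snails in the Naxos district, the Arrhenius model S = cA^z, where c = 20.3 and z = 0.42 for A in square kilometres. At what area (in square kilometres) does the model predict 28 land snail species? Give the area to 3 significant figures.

2.15 square kilometres

28 = 20.3 × A^0.42  ⇒  A^0.42 = 28/20.3 = 1.379
ln A = ln(1.379) / 0.42 = 0.3216 / 0.42 = 0.7657
A = e^0.7657 ≈ 2.15 square kilometres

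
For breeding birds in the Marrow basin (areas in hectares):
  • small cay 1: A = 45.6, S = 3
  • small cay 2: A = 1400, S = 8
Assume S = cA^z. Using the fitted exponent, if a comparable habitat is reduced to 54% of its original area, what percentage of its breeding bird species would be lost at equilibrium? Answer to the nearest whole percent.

z = ln(8/3) / ln(1400/45.6) = 0.9808 / 3.4243 = 0.2864
S_new/S_old = (A_new/A_old)^z = 0.54^0.2864 = exp(0.2864 × -0.6162) = 0.8382
Fraction lost = 1 − 0.8382 = 0.1618

16%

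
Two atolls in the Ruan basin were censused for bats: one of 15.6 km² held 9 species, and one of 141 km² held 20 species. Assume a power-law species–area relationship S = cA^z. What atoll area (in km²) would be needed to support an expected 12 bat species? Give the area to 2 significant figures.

34 km²

z = ln(20/9) / ln(141/15.6) = 0.7985 / 2.2015 = 0.3627
c = 9 / 15.6^0.3627 = 9 / 2.709 = 3.323
A = (12/3.323)^(1/0.3627) ⇒ ln A = ln(3.612)/0.3627 = 3.5404
A = e^3.5404 ≈ 34.48 km²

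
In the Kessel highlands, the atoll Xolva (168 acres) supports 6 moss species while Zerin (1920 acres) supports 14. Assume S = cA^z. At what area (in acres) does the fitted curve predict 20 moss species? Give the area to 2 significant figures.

z = ln(14/6) / ln(1920/168) = 0.8473 / 2.4361 = 0.3478
c = 6 / 168^0.3478 = 6 / 5.943 = 1.01
A = (20/1.01)^(1/0.3478) ⇒ ln A = ln(19.81)/0.3478 = 8.5856
A = e^8.5856 ≈ 5354 acres

5400 acres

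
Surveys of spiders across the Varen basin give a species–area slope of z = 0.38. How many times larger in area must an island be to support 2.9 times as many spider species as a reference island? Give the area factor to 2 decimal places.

(A₂/A₁)^0.38 = 2.9, so A₂/A₁ = 2.9^(1/0.38) = 2.9^2.632
ln(A₂/A₁) = ln 2.9 / 0.38 = 1.0647 / 0.38 = 2.8019
A₂/A₁ = e^2.8019 ≈ 16.48

16.48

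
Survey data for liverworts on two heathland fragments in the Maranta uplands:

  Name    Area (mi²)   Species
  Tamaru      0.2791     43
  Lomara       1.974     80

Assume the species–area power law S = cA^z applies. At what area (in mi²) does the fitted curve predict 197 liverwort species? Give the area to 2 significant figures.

34 mi²

z = ln(80/43) / ln(1.974/0.2791) = 0.6208 / 1.9562 = 0.3174
c = 43 / 0.2791^0.3174 = 43 / 0.667 = 64.47
A = (197/64.47)^(1/0.3174) ⇒ ln A = ln(3.056)/0.3174 = 3.5197
A = e^3.5197 ≈ 33.77 mi²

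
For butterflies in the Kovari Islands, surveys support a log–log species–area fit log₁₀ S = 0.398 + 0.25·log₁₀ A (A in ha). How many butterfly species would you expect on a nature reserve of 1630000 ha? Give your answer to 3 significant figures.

S = 2.5 × 1630000^0.25
ln S = ln 2.5 + 0.25 × ln 1630000 = 0.9164 + 0.25 × 14.3041 = 4.4925
S = e^4.4925 ≈ 89.34

89.3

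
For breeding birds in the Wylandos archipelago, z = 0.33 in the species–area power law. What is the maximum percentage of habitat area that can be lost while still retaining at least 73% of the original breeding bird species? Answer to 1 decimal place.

61.5%

Need (A_new/A_old)^0.33 = 0.73, so A_new/A_old = 0.73^(1/0.33) = 0.73^3.03
ln(A_new/A_old) = ln 0.73 / 0.33 = -0.3147 / 0.33 = -0.9537
A_new/A_old = e^-0.9537 ≈ 0.3853
Fraction that can be lost = 1 − 0.3853 = 0.6147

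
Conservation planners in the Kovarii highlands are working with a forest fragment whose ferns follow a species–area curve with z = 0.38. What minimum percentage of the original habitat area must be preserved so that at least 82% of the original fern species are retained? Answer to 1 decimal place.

Need (A_new/A_old)^0.38 = 0.82, so A_new/A_old = 0.82^(1/0.38) = 0.82^2.632
ln(A_new/A_old) = ln 0.82 / 0.38 = -0.1985 / 0.38 = -0.5222
A_new/A_old = e^-0.5222 ≈ 0.5932

59.3%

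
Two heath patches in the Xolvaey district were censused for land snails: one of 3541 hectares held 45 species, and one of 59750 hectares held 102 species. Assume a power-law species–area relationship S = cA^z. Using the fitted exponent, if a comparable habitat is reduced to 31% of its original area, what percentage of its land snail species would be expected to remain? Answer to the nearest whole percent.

71%

z = ln(102/45) / ln(59750/3541) = 0.8183 / 2.8258 = 0.2896
S_new/S_old = (A_new/A_old)^z = 0.31^0.2896 = exp(0.2896 × -1.1712) = 0.7124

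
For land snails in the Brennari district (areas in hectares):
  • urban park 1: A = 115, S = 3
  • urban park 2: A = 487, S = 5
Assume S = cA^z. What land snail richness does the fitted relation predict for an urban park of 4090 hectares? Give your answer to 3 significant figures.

10.6

z = ln(5/3) / ln(487/115) = 0.5108 / 1.4433 = 0.3539
c = 3 / 115^0.3539 = 3 / 5.362 = 0.5595
S₃ = 0.5595 × 4090^0.3539 = 0.5595 × 18.98 ≈ 10.62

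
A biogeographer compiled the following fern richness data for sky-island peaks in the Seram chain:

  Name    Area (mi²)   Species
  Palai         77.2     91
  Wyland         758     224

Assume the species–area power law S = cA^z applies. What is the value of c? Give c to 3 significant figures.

16.4

z = ln(S₂/S₁) / ln(A₂/A₁) = ln(224/91) / ln(758/77.2) = 0.9008 / 2.2843 = 0.3943
c = S₁ / A₁^z = 91 / 77.2^0.3943 = 91 / 5.551 = 16.39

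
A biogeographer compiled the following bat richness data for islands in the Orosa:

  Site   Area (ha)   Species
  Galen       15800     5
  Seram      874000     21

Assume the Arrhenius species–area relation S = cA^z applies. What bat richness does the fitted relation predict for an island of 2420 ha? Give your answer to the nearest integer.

z = ln(21/5) / ln(874000/15800) = 1.4351 / 4.0131 = 0.3576
c = 5 / 15800^0.3576 = 5 / 31.73 = 0.1576
S₃ = 0.1576 × 2420^0.3576 = 0.1576 × 16.22 ≈ 2.556

3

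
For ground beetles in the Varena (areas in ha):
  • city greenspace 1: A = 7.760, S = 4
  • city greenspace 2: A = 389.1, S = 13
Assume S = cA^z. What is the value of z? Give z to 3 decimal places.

Taking logs: ln S = ln c + z ln A, so z = (ln S₂ − ln S₁)/(ln A₂ − ln A₁).
z = ln(13/4) / ln(389.1/7.76) = ln(3.25) / ln(50.14) = 1.1787 / 3.9149 = 0.3011

0.301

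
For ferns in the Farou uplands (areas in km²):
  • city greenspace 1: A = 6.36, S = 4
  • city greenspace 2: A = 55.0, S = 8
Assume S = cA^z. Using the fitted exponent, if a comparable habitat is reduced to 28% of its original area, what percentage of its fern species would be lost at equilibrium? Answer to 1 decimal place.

z = ln(8/4) / ln(55/6.36) = 0.6931 / 2.1573 = 0.3213
S_new/S_old = (A_new/A_old)^z = 0.28^0.3213 = exp(0.3213 × -1.2730) = 0.6643
Fraction lost = 1 − 0.6643 = 0.3357

33.6%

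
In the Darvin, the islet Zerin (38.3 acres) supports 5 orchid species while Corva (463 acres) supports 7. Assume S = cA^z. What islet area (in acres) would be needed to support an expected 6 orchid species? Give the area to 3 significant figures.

z = ln(7/5) / ln(463/38.3) = 0.3365 / 2.4923 = 0.1350
c = 5 / 38.3^0.1350 = 5 / 1.636 = 3.057
A = (6/3.057)^(1/0.1350) ⇒ ln A = ln(1.963)/0.1350 = 4.9959
A = e^4.9959 ≈ 147.8 acres

148 acres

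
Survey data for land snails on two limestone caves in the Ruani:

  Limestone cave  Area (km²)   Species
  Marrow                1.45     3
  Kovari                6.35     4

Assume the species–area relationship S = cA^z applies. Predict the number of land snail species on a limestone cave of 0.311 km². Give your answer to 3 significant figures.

2.22

z = ln(4/3) / ln(6.35/1.45) = 0.2877 / 1.4769 = 0.1948
c = 3 / 1.45^0.1948 = 3 / 1.075 = 2.791
S₃ = 2.791 × 0.311^0.1948 = 2.791 × 0.7965 ≈ 2.223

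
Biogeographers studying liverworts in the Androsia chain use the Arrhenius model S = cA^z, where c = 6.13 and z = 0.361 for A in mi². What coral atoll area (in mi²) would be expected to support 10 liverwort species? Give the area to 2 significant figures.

10 = 6.13 × A^0.361  ⇒  A^0.361 = 10/6.13 = 1.631
ln A = ln(1.631) / 0.361 = 0.4894 / 0.361 = 1.3557
A = e^1.3557 ≈ 3.879 mi²

3.9 mi²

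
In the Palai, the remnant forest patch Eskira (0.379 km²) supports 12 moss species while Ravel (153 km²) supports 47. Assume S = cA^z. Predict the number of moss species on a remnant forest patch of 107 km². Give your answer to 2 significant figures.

z = ln(47/12) / ln(153/0.379) = 1.3652 / 6.0007 = 0.2275
c = 12 / 0.379^0.2275 = 12 / 0.8019 = 14.96
S₃ = 14.96 × 107^0.2275 = 14.96 × 2.895 ≈ 43.33

43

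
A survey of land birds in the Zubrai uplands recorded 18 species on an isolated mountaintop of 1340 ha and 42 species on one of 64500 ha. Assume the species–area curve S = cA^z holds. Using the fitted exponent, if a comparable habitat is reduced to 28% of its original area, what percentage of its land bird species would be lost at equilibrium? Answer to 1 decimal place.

24.3%

z = ln(42/18) / ln(64500/1340) = 0.8473 / 3.8740 = 0.2187
S_new/S_old = (A_new/A_old)^z = 0.28^0.2187 = exp(0.2187 × -1.2730) = 0.757
Fraction lost = 1 − 0.757 = 0.243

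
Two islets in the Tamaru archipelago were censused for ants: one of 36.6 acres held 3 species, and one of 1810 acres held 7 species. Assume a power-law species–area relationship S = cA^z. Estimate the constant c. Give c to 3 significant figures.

1.37

z = ln(S₂/S₁) / ln(A₂/A₁) = ln(7/3) / ln(1810/36.6) = 0.8473 / 3.9010 = 0.2172
c = S₁ / A₁^z = 3 / 36.6^0.2172 = 3 / 2.186 = 1.373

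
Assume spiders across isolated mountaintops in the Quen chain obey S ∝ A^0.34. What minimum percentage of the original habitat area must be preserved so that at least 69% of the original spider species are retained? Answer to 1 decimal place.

33.6%

Need (A_new/A_old)^0.34 = 0.69, so A_new/A_old = 0.69^(1/0.34) = 0.69^2.941
ln(A_new/A_old) = ln 0.69 / 0.34 = -0.3711 / 0.34 = -1.0914
A_new/A_old = e^-1.0914 ≈ 0.3358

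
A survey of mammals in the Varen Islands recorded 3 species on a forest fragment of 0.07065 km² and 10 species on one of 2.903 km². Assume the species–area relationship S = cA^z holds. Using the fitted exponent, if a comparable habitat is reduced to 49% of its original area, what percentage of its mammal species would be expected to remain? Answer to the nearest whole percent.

z = ln(10/3) / ln(2.903/0.07065) = 1.2040 / 3.7158 = 0.3240
S_new/S_old = (A_new/A_old)^z = 0.49^0.3240 = exp(0.3240 × -0.7133) = 0.7936

79%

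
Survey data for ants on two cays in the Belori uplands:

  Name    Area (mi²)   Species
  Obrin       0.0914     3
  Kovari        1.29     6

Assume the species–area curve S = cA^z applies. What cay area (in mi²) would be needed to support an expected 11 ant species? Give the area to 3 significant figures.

z = ln(6/3) / ln(1.29/0.0914) = 0.6931 / 2.6472 = 0.2618
c = 3 / 0.0914^0.2618 = 3 / 0.5345 = 5.613
A = (11/5.613)^(1/0.2618) ⇒ ln A = ln(1.96)/0.2618 = 2.5695
A = e^2.5695 ≈ 13.06 mi²

13.1 mi²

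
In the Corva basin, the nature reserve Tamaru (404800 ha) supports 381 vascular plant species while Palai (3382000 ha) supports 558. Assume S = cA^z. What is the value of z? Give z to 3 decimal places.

Taking logs: ln S = ln c + z ln A, so z = (ln S₂ − ln S₁)/(ln A₂ − ln A₁).
z = ln(558/381) / ln(3382000/404800) = ln(1.465) / ln(8.355) = 0.3816 / 2.1228 = 0.1797

0.180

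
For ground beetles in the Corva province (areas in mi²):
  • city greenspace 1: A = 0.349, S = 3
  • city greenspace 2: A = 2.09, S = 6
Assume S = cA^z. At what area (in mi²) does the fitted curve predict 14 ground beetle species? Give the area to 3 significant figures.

z = ln(6/3) / ln(2.09/0.349) = 0.6931 / 1.7898 = 0.3873
c = 3 / 0.349^0.3873 = 3 / 0.6652 = 4.51
A = (14/4.51)^(1/0.3873) ⇒ ln A = ln(3.104)/0.3873 = 2.9251
A = e^2.9251 ≈ 18.64 mi²

18.6 mi²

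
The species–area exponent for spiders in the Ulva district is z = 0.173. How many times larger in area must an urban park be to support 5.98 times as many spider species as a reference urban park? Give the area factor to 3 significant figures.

(A₂/A₁)^0.173 = 5.98, so A₂/A₁ = 5.98^(1/0.173) = 5.98^5.78
ln(A₂/A₁) = ln 5.98 / 0.173 = 1.7884 / 0.173 = 10.3377
A₂/A₁ = e^10.3377 ≈ 30875

30900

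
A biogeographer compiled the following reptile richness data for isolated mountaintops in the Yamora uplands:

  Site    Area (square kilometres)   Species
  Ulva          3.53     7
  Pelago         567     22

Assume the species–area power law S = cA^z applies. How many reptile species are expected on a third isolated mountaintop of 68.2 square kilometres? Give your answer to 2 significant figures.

14

z = ln(22/7) / ln(567/3.53) = 1.1451 / 5.0791 = 0.2255
c = 7 / 3.53^0.2255 = 7 / 1.329 = 5.267
S₃ = 5.267 × 68.2^0.2255 = 5.267 × 2.591 ≈ 13.65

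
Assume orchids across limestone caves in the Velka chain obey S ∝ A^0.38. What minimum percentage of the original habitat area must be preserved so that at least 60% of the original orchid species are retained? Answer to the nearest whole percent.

26%

Need (A_new/A_old)^0.38 = 0.6, so A_new/A_old = 0.6^(1/0.38) = 0.6^2.632
ln(A_new/A_old) = ln 0.6 / 0.38 = -0.5108 / 0.38 = -1.3443
A_new/A_old = e^-1.3443 ≈ 0.2607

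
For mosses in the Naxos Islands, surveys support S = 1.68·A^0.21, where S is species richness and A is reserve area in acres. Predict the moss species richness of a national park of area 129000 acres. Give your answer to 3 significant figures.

S = 1.68 × 129000^0.21 = 1.68 × 11.84 ≈ 19.89

19.9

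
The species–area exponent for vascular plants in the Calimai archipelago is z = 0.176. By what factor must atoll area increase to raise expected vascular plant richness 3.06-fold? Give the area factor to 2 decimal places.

(A₂/A₁)^0.176 = 3.06, so A₂/A₁ = 3.06^(1/0.176) = 3.06^5.682
ln(A₂/A₁) = ln 3.06 / 0.176 = 1.1184 / 0.176 = 6.3546
A₂/A₁ = e^6.3546 ≈ 575.1

575.15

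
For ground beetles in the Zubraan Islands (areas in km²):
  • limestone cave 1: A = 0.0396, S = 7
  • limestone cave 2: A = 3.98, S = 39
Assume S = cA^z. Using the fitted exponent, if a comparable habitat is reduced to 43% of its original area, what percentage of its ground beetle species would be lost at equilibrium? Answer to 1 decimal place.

27.0%

z = ln(39/7) / ln(3.98/0.0396) = 1.7177 / 4.6102 = 0.3726
S_new/S_old = (A_new/A_old)^z = 0.43^0.3726 = exp(0.3726 × -0.8440) = 0.7302
Fraction lost = 1 − 0.7302 = 0.2698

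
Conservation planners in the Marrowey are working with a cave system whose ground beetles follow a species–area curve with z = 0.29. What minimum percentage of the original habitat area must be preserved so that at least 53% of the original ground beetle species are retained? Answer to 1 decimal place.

11.2%

Need (A_new/A_old)^0.29 = 0.53, so A_new/A_old = 0.53^(1/0.29) = 0.53^3.448
ln(A_new/A_old) = ln 0.53 / 0.29 = -0.6349 / 0.29 = -2.1892
A_new/A_old = e^-2.1892 ≈ 0.112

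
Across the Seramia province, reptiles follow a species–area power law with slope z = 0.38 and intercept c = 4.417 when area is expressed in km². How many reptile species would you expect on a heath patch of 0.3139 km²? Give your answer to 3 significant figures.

S = 4.417 × 0.3139^0.38
ln S = ln 4.417 + 0.38 × ln 0.3139 = 1.4855 + 0.38 × -1.1587 = 1.0452
S = e^1.0452 ≈ 2.844

2.84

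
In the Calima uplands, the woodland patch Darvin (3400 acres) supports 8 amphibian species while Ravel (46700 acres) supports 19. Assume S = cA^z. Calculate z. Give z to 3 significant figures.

Taking logs: ln S = ln c + z ln A, so z = (ln S₂ − ln S₁)/(ln A₂ − ln A₁).
z = ln(19/8) / ln(46700/3400) = ln(2.375) / ln(13.74) = 0.8650 / 2.6200 = 0.3302

0.330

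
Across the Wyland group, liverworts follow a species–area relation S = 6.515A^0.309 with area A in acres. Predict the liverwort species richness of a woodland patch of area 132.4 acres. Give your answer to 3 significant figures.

S = 6.515 × 132.4^0.309
ln S = ln 6.515 + 0.309 × ln 132.4 = 1.8741 + 0.309 × 4.8858 = 3.3838
S = e^3.3838 ≈ 29.48

29.5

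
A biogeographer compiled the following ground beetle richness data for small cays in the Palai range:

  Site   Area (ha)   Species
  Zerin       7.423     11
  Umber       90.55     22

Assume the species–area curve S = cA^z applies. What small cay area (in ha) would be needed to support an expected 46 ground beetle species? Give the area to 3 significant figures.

z = ln(22/11) / ln(90.55/7.423) = 0.6931 / 2.5013 = 0.2771
c = 11 / 7.423^0.2771 = 11 / 1.743 = 6.312
A = (46/6.312)^(1/0.2771) ⇒ ln A = ln(7.288)/0.2771 = 7.1676
A = e^7.1676 ≈ 1297 ha

1300 ha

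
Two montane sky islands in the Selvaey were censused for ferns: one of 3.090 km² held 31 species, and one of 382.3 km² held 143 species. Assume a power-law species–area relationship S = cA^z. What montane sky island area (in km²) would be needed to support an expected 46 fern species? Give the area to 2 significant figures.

z = ln(143/31) / ln(382.3/3.09) = 1.5289 / 4.8180 = 0.3173
c = 31 / 3.09^0.3173 = 31 / 1.43 = 21.67
A = (46/21.67)^(1/0.3173) ⇒ ln A = ln(2.123)/0.3173 = 2.3719
A = e^2.3719 ≈ 10.72 km²

11 km²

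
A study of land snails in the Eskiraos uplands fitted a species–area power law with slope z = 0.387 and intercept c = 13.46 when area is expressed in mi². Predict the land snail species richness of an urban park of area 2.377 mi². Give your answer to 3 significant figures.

S = 13.46 × 2.377^0.387
ln S = ln 13.46 + 0.387 × ln 2.377 = 2.5997 + 0.387 × 0.8658 = 2.9348
S = e^2.9348 ≈ 18.82

18.8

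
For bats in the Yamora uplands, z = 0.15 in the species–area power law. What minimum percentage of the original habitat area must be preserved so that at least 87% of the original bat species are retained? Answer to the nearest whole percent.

Need (A_new/A_old)^0.15 = 0.87, so A_new/A_old = 0.87^(1/0.15) = 0.87^6.667
ln(A_new/A_old) = ln 0.87 / 0.15 = -0.1393 / 0.15 = -0.9284
A_new/A_old = e^-0.9284 ≈ 0.3952

40%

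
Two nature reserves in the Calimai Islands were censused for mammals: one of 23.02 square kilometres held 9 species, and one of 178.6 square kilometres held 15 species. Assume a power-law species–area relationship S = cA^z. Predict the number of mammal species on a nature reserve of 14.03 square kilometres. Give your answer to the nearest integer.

8

z = ln(15/9) / ln(178.6/23.02) = 0.5108 / 2.0488 = 0.2493
c = 9 / 23.02^0.2493 = 9 / 2.186 = 4.117
S₃ = 4.117 × 14.03^0.2493 = 4.117 × 1.932 ≈ 7.955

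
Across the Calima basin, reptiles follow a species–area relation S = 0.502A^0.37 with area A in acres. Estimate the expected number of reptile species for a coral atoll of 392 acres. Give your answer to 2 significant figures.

S = 0.502 × 392^0.37
ln S = ln 0.502 + 0.37 × ln 392 = -0.6892 + 0.37 × 5.9713 = 1.5202
S = e^1.5202 ≈ 4.573

4.6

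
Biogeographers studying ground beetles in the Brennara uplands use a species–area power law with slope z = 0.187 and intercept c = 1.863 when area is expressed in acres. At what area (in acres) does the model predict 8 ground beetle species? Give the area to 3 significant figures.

8 = 1.863 × A^0.187  ⇒  A^0.187 = 8/1.863 = 4.294
ln A = ln(4.294) / 0.187 = 1.4573 / 0.187 = 7.7928
A = e^7.7928 ≈ 2423 acres

2420 acres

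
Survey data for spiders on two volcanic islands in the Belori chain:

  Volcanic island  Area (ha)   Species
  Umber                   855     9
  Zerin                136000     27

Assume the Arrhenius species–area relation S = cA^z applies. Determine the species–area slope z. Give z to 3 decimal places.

0.217

Taking logs: ln S = ln c + z ln A, so z = (ln S₂ − ln S₁)/(ln A₂ − ln A₁).
z = ln(27/9) / ln(136000/855) = ln(3) / ln(159.1) = 1.0986 / 5.0693 = 0.2167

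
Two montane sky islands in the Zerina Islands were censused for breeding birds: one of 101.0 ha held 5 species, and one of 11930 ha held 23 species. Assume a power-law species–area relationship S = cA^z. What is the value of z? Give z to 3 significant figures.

Taking logs: ln S = ln c + z ln A, so z = (ln S₂ − ln S₁)/(ln A₂ − ln A₁).
z = ln(23/5) / ln(11930/101) = ln(4.6) / ln(118.1) = 1.5261 / 4.7717 = 0.3198

0.320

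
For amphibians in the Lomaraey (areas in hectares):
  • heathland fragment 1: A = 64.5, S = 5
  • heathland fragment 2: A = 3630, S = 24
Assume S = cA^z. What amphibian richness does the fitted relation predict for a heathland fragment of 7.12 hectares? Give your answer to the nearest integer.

z = ln(24/5) / ln(3630/64.5) = 1.5686 / 4.0303 = 0.3892
c = 5 / 64.5^0.3892 = 5 / 5.062 = 0.9878
S₃ = 0.9878 × 7.12^0.3892 = 0.9878 × 2.147 ≈ 2.121

2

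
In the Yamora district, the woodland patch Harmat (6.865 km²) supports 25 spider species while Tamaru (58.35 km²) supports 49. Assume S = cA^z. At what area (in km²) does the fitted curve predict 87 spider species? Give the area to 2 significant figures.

z = ln(49/25) / ln(58.35/6.865) = 0.6729 / 2.1400 = 0.3145
c = 25 / 6.865^0.3145 = 25 / 1.833 = 13.64
A = (87/13.64)^(1/0.3145) ⇒ ln A = ln(6.378)/0.3145 = 5.8921
A = e^5.8921 ≈ 362.2 km²

360 km²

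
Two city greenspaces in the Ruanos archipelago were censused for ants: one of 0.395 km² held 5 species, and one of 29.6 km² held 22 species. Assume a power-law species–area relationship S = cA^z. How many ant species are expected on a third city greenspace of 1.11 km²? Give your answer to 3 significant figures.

7.13

z = ln(22/5) / ln(29.6/0.395) = 1.4816 / 4.3166 = 0.3432
c = 5 / 0.395^0.3432 = 5 / 0.727 = 6.877
S₃ = 6.877 × 1.11^0.3432 = 6.877 × 1.036 ≈ 7.128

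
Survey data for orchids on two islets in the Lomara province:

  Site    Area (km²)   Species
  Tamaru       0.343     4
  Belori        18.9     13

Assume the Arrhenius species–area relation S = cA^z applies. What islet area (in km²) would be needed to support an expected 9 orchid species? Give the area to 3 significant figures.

z = ln(13/4) / ln(18.9/0.343) = 1.1787 / 4.0092 = 0.2940
c = 4 / 0.343^0.2940 = 4 / 0.7301 = 5.479
A = (9/5.479)^(1/0.2940) ⇒ ln A = ln(1.643)/0.2940 = 1.6883
A = e^1.6883 ≈ 5.411 km²

5.41 km²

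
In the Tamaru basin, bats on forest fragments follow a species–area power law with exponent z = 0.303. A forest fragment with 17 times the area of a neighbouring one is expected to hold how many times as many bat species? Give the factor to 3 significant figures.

2.36

S₂/S₁ = (A₂/A₁)^z = 17^0.303
ln(S₂/S₁) = 0.303 × ln 17 = 0.303 × 2.8332 = 0.8585
S₂/S₁ = e^0.8585 ≈ 2.36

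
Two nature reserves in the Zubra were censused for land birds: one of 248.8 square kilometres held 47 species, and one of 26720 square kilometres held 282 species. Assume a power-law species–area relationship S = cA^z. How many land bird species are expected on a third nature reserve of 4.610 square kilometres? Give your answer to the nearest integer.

10

z = ln(282/47) / ln(26720/248.8) = 1.7918 / 4.6765 = 0.3831
c = 47 / 248.8^0.3831 = 47 / 8.278 = 5.677
S₃ = 5.677 × 4.61^0.3831 = 5.677 × 1.796 ≈ 10.2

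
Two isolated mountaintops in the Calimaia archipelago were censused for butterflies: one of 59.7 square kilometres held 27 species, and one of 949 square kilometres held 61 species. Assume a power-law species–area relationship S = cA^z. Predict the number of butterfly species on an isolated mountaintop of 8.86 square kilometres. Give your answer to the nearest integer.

15

z = ln(61/27) / ln(949/59.7) = 0.8150 / 2.7661 = 0.2947
c = 27 / 59.7^0.2947 = 27 / 3.337 = 8.092
S₃ = 8.092 × 8.86^0.2947 = 8.092 × 1.902 ≈ 15.39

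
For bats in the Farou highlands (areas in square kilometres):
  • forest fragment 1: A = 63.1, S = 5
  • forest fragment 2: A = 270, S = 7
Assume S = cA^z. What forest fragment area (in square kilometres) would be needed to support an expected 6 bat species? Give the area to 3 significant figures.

z = ln(7/5) / ln(270/63.1) = 0.3365 / 1.4537 = 0.2315
c = 5 / 63.1^0.2315 = 5 / 2.61 = 1.916
A = (6/1.916)^(1/0.2315) ⇒ ln A = ln(3.132)/0.2315 = 4.9324
A = e^4.9324 ≈ 138.7 square kilometres

139 square kilometres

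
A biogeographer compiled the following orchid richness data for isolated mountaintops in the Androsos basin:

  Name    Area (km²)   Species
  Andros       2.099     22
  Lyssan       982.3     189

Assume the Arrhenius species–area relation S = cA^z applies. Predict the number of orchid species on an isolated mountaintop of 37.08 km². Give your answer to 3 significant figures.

z = ln(189/22) / ln(982.3/2.099) = 2.1507 / 6.1484 = 0.3498
c = 22 / 2.099^0.3498 = 22 / 1.296 = 16.97
S₃ = 16.97 × 37.08^0.3498 = 16.97 × 3.539 ≈ 60.07

60.1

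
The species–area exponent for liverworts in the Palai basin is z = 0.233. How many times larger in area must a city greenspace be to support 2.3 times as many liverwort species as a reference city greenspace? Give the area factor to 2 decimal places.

35.68

(A₂/A₁)^0.233 = 2.3, so A₂/A₁ = 2.3^(1/0.233) = 2.3^4.292
ln(A₂/A₁) = ln 2.3 / 0.233 = 0.8329 / 0.233 = 3.5747
A₂/A₁ = e^3.5747 ≈ 35.68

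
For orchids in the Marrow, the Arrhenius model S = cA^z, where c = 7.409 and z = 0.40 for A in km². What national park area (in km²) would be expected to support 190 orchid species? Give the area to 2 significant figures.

190 = 7.409 × A^0.4  ⇒  A^0.4 = 190/7.409 = 25.64
ln A = ln(25.64) / 0.4 = 3.2443 / 0.4 = 8.1108
A = e^8.1108 ≈ 3330 km²

3300 km²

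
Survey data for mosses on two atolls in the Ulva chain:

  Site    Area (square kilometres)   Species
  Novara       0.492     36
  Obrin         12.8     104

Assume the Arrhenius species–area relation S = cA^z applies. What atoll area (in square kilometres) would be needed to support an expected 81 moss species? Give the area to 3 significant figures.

z = ln(104/36) / ln(12.8/0.492) = 1.0609 / 3.2587 = 0.3255
c = 36 / 0.492^0.3255 = 36 / 0.7938 = 45.35
A = (81/45.35)^(1/0.3255) ⇒ ln A = ln(1.786)/0.3255 = 1.7817
A = e^1.7817 ≈ 5.94 square kilometres

5.94 square kilometres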